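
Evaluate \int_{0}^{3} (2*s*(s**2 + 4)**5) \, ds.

1607571/2

Let u = s**2 + 4, so du = 2*s ds. When s = 0, u = 4; when s = 3, u = 13.
The integral becomes ∫ u**5 du from 4 to 13, with antiderivative u**6/6.
Back in s: F(s) = (s**2 + 4)**6/6.
Then F(3) - F(0) = (4826809/6) - (2048/3) = 1607571/2.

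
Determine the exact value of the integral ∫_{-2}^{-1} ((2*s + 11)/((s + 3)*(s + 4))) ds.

Factor the denominator: s**2 + 7*s + 12 = (s + 4)(s + 3).
Partial fractions: (2*s + 11)/((s + 3)*(s + 4)) = -3/(s + 4) + 5/(s + 3).
An antiderivative is F(s) = 5*log(s + 3) - 3*log(s + 4).
Then F(-1) - F(-2) = (log(32/27)) - (-log(8)) = -3*log(3) + 8*log(2).

-3*log(3) + 8*log(2)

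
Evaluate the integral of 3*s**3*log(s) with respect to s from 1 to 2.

Integrate by parts once (u = ln s, dv = 3*s**3 ds).
An antiderivative is F(s) = 3*s**4*(4*log(s) - 1)/16.
Then F(2) - F(1) = (-3 + 12*log(2)) - (-3/16) = -45/16 + 12*log(2).

-45/16 + 12*log(2)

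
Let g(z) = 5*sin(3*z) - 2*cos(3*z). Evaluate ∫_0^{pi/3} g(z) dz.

An antiderivative is F(z) = -2*sin(3*z)/3 - 5*cos(3*z)/3.
Then F(pi/3) - F(0) = (5/3) - (-5/3) = 10/3.

10/3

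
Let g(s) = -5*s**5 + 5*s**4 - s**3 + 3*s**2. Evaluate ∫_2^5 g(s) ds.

By the power rule, an antiderivative is F(s) = -5*s**6/6 + s**5 - s**4/4 + s**3.
Then F(5) - F(2) = (-119125/12) - (-52/3) = -39639/4.

-39639/4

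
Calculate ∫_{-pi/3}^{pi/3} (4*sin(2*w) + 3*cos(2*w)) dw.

3*sqrt(3)/2

An antiderivative is F(w) = 3*sin(2*w)/2 - 2*cos(2*w).
Then F(pi/3) - F(-pi/3) = (1 + 3*sqrt(3)/4) - (1 - 3*sqrt(3)/4) = 3*sqrt(3)/2.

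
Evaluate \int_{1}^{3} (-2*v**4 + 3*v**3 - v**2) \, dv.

By the power rule, an antiderivative is F(v) = -2*v**5/5 + 3*v**4/4 - v**3/3.
Then F(3) - F(1) = (-909/20) - (1/60) = -682/15.

-682/15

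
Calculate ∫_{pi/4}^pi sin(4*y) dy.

-1/2

An antiderivative is F(y) = -cos(4*y)/4.
Then F(pi) - F(pi/4) = (-1/4) - (1/4) = -1/2.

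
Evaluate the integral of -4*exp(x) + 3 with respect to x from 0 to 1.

An antiderivative is F(x) = 3*x - 4*exp(x).
Then F(1) - F(0) = (3 - 4*E) - (-4) = 7 - 4*E.

7 - 4*E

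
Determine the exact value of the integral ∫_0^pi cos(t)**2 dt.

pi/2

Use the identity cos^2(t) = (1 + cos(2*t))/2.
An antiderivative is F(t) = t/2 + sin(2*t)/4.
Then F(pi) - F(0) = (pi/2) - (0) = pi/2.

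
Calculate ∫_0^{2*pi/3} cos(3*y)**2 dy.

pi/3

Use the identity cos^2(3*y) = (1 + cos(6*y))/2.
An antiderivative is F(y) = y/2 + sin(6*y)/12.
Then F(2*pi/3) - F(0) = (pi/3) - (0) = pi/3.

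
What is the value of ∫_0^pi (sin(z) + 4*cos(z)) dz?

2

An antiderivative is F(z) = 4*sin(z) - cos(z).
Then F(pi) - F(0) = (1) - (-1) = 2.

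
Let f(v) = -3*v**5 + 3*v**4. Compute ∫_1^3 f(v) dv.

-1094/5

By the power rule, an antiderivative is F(v) = -v**6/2 + 3*v**5/5.
Then F(3) - F(1) = (-2187/10) - (1/10) = -1094/5.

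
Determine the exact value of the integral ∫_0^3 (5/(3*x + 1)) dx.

5*log(10)/3

An antiderivative is F(x) = 5*log(3*x + 1)/3.
Then F(3) - F(0) = (5*log(10)/3) - (0) = 5*log(10)/3.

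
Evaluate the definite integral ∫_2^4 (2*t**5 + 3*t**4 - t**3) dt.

By the power rule, an antiderivative is F(t) = t**6/3 + 3*t**5/5 - t**4/4.
Then F(4) - F(2) = (28736/15) - (548/15) = 9396/5.

9396/5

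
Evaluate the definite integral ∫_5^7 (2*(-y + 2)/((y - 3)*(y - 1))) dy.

Factor the denominator: y**2 - 4*y + 3 = (y - 1)(y - 3).
Partial fractions: 2*(-y + 2)/((y - 3)*(y - 1)) = -1/(y - 1) - 1/(y - 3).
An antiderivative is F(y) = -log(y - 3) - log(y - 1).
Then F(7) - F(5) = (-log(24)) - (-log(8)) = -log(3).

-log(3)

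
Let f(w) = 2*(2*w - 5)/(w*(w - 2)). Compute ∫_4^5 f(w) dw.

Factor the denominator: w**2 - 2*w = w(w - 2).
Partial fractions: 2*(2*w - 5)/(w*(w - 2)) = 5/w - 1/(w - 2).
An antiderivative is F(w) = 5*log(w) - log(w - 2).
Then F(5) - F(4) = (-log(3) + 5*log(5)) - (9*log(2)) = -9*log(2) - log(3) + 5*log(5).

-9*log(2) - log(3) + 5*log(5)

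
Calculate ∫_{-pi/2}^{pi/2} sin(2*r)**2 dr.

Use the identity sin^2(2*r) = (1 - cos(4*r))/2.
An antiderivative is F(r) = r/2 - sin(4*r)/8.
Then F(pi/2) - F(-pi/2) = (pi/4) - (-pi/4) = pi/2.

pi/2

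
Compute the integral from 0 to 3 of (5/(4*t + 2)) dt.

5*log(7)/4

An antiderivative is F(t) = 5*log(4*t + 2)/4.
Then F(3) - F(0) = (5*log(14)/4) - (5*log(2)/4) = 5*log(7)/4.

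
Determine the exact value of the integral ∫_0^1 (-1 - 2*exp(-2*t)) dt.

-2 + exp(-2)

An antiderivative is F(t) = -t + exp(-2*t).
Then F(1) - F(0) = (-1 + exp(-2)) - (1) = -2 + exp(-2).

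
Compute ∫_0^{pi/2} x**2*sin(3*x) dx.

-pi/9 - 2/27

Integrate by parts twice (u = x^2, dv = sin(3*x) dx).
An antiderivative is F(x) = -x**2*cos(3*x)/3 + 2*x*sin(3*x)/9 + 2*cos(3*x)/27.
Then F(pi/2) - F(0) = (-pi/9) - (2/27) = -pi/9 - 2/27.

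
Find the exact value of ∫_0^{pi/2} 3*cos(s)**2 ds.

Use the identity cos^2(s) = (1 + cos(2*s))/2.
An antiderivative is F(s) = 3*s/2 + 3*sin(2*s)/4.
Then F(pi/2) - F(0) = (3*pi/4) - (0) = 3*pi/4.

3*pi/4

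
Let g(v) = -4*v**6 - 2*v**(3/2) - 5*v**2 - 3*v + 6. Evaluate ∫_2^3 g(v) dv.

By the power rule, an antiderivative is F(v) = -4*v**7/7 - 4*v**(5/2)/5 - 5*v**3/3 - 3*v**2/2 + 6*v.
Then F(3) - F(2) = (-18063/14 - 36*sqrt(3)/5) - (-1690/21 - 16*sqrt(2)/5) = -50809/42 - 36*sqrt(3)/5 + 16*sqrt(2)/5.

-50809/42 - 36*sqrt(3)/5 + 16*sqrt(2)/5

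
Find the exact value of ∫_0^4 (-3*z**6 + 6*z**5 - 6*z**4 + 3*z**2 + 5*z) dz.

By the power rule, an antiderivative is F(z) = -3*z**7/7 + z**6 - 6*z**5/5 + z**3 + 5*z**2/2.
Then F(4) - F(0) = (-141768/35) - (0) = -141768/35.

-141768/35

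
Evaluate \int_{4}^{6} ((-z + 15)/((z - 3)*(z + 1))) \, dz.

Factor the denominator: z**2 - 2*z - 3 = (z + 1)(z - 3).
Partial fractions: (-z + 15)/((z - 3)*(z + 1)) = -4/(z + 1) + 3/(z - 3).
An antiderivative is F(z) = 3*log(z - 3) - 4*log(z + 1).
Then F(6) - F(4) = (-4*log(7) + 3*log(3)) - (-4*log(5)) = -4*log(7) + 3*log(3) + 4*log(5).

-4*log(7) + 3*log(3) + 4*log(5)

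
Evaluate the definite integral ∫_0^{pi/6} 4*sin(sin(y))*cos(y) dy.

4 - 4*cos(1/2)

Let u = sin(y), so du = cos(y) dy. When y = 0, u = 0; when y = pi/6, u = 1/2.
The integral becomes 4·∫ sin(u) du from 0 to 1/2, with antiderivative -4*cos(u).
Back in y: F(y) = -4*cos(sin(y)).
Then F(pi/6) - F(0) = (-4*cos(1/2)) - (-4) = 4 - 4*cos(1/2).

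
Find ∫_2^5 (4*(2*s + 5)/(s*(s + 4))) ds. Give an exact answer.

-8*log(2) + 3*log(3) + 5*log(5)

Factor the denominator: s**2 + 4*s = (s + 4)s.
Partial fractions: 4*(2*s + 5)/(s*(s + 4)) = 3/(s + 4) + 5/s.
An antiderivative is F(s) = 5*log(s) + 3*log(s + 4).
Then F(5) - F(2) = (6*log(3) + 5*log(5)) - (3*log(3) + 8*log(2)) = -8*log(2) + 3*log(3) + 5*log(5).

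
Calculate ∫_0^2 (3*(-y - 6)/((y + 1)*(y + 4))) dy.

Factor the denominator: y**2 + 5*y + 4 = (y + 4)(y + 1).
Partial fractions: 3*(-y - 6)/((y + 1)*(y + 4)) = 2/(y + 4) - 5/(y + 1).
An antiderivative is F(y) = -5*log(y + 1) + 2*log(y + 4).
Then F(2) - F(0) = (log(4/27)) - (log(16)) = -3*log(3) - 2*log(2).

-3*log(3) - 2*log(2)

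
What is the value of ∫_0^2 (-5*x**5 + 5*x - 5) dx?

-160/3

By the power rule, an antiderivative is F(x) = -5*x**6/6 + 5*x**2/2 - 5*x.
Then F(2) - F(0) = (-160/3) - (0) = -160/3.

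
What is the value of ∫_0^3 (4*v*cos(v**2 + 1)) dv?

-2*sin(1) + 2*sin(10)

Let u = v**2 + 1, so du = 2*v dv. When v = 0, u = 1; when v = 3, u = 10.
The integral becomes 2·∫ cos(u) du from 1 to 10, with antiderivative 2*sin(u).
Back in v: F(v) = 2*sin(v**2 + 1).
Then F(3) - F(0) = (2*sin(10)) - (2*sin(1)) = -2*sin(1) + 2*sin(10).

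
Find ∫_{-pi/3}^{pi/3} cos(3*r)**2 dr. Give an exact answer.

pi/3

Use the identity cos^2(3*r) = (1 + cos(6*r))/2.
An antiderivative is F(r) = r/2 + sin(6*r)/12.
Then F(pi/3) - F(-pi/3) = (pi/6) - (-pi/6) = pi/3.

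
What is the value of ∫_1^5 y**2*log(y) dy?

-124/9 + 125*log(5)/3

Integrate by parts once (u = ln y, dv = y**2 dy).
An antiderivative is F(y) = y**3*(3*log(y) - 1)/9.
Then F(5) - F(1) = (-125/9 + 125*log(5)/3) - (-1/9) = -124/9 + 125*log(5)/3.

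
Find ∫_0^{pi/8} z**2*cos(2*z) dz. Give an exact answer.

Integrate by parts twice (u = z^2, dv = cos(2*z) dz).
An antiderivative is F(z) = z**2*sin(2*z)/2 + z*cos(2*z)/2 - sin(2*z)/4.
Then F(pi/8) - F(0) = (sqrt(2)*(-32 + pi**2 + 8*pi)/256) - (0) = sqrt(2)*(-32 + pi**2 + 8*pi)/256.

sqrt(2)*(-32 + pi**2 + 8*pi)/256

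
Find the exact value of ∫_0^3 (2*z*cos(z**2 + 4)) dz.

sin(13) - sin(4)

Let u = z**2 + 4, so du = 2*z dz. When z = 0, u = 4; when z = 3, u = 13.
The integral becomes ∫ cos(u) du from 4 to 13, with antiderivative sin(u).
Back in z: F(z) = sin(z**2 + 4).
Then F(3) - F(0) = (sin(13)) - (sin(4)) = sin(13) - sin(4).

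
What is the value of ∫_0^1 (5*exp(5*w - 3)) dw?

Let u = 5*w - 3, so du = 5 dw. When w = 0, u = -3; when w = 1, u = 2.
The integral becomes ∫ exp(u) du from -3 to 2, with antiderivative exp(u).
Back in w: F(w) = exp(5*w - 3).
Then F(1) - F(0) = (exp(2)) - (exp(-3)) = -(1 - exp(5))*exp(-3).

-(1 - exp(5))*exp(-3)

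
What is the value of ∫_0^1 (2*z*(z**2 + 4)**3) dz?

Let u = z**2 + 4, so du = 2*z dz. When z = 0, u = 4; when z = 1, u = 5.
The integral becomes ∫ u**3 du from 4 to 5, with antiderivative u**4/4.
Back in z: F(z) = (z**2 + 4)**4/4.
Then F(1) - F(0) = (625/4) - (64) = 369/4.

369/4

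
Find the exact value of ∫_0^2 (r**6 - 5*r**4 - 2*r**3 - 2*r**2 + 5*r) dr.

By the power rule, an antiderivative is F(r) = r**7/7 - r**5 - r**4/2 - 2*r**3/3 + 5*r**2/2.
Then F(2) - F(0) = (-358/21) - (0) = -358/21.

-358/21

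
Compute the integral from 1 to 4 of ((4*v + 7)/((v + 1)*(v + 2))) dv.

-2*log(2) + 3*log(5)

Factor the denominator: v**2 + 3*v + 2 = (v + 2)(v + 1).
Partial fractions: (4*v + 7)/((v + 1)*(v + 2)) = 1/(v + 2) + 3/(v + 1).
An antiderivative is F(v) = 3*log(v + 1) + log(v + 2).
Then F(4) - F(1) = (log(2) + log(3) + 3*log(5)) - (log(24)) = -2*log(2) + 3*log(5).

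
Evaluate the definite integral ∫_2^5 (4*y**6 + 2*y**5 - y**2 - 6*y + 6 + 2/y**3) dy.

34771047/700

By the power rule, an antiderivative is F(y) = 4*y**7/7 + y**6/3 - y**3/3 - 3*y**2 + 6*y - 1/y**2.
Then F(5) - F(2) = (26126354/525) - (7691/84) = 34771047/700.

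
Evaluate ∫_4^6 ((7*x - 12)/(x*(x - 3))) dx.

Factor the denominator: x**2 - 3*x = x(x - 3).
Partial fractions: (7*x - 12)/(x*(x - 3)) = 4/x + 3/(x - 3).
An antiderivative is F(x) = 4*log(x) + 3*log(x - 3).
Then F(6) - F(4) = (4*log(2) + 7*log(3)) - (8*log(2)) = -4*log(2) + 7*log(3).

-4*log(2) + 7*log(3)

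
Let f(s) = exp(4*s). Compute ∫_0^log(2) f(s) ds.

Let u = exp(s), so du = exp(s) ds. When s = 0, u = 1; when s = log(2), u = 2.
The integral becomes ∫ u**3 du from 1 to 2, with antiderivative u**4/4.
Back in s: F(s) = exp(4*s)/4.
Then F(log(2)) - F(0) = (4) - (1/4) = 15/4.

15/4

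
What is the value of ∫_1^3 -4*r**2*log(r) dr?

Integrate by parts once (u = ln r, dv = -4*r**2 dr).
An antiderivative is F(r) = -4*r**3*(3*log(r) - 1)/9.
Then F(3) - F(1) = (12 - 36*log(3)) - (4/9) = 104/9 - 36*log(3).

104/9 - 36*log(3)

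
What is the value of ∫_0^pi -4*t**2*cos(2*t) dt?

-2*pi

Integrate by parts twice (u = t^2, dv = -4*cos(2*t) dt).
An antiderivative is F(t) = -2*t**2*sin(2*t) - 2*t*cos(2*t) + sin(2*t).
Then F(pi) - F(0) = (-2*pi) - (0) = -2*pi.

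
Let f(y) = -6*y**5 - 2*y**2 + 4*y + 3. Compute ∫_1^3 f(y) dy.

By the power rule, an antiderivative is F(y) = -y**6 - 2*y**3/3 + 2*y**2 + 3*y.
Then F(3) - F(1) = (-720) - (10/3) = -2170/3.

-2170/3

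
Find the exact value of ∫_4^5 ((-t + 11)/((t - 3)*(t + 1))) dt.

Factor the denominator: t**2 - 2*t - 3 = (t + 1)(t - 3).
Partial fractions: (-t + 11)/((t - 3)*(t + 1)) = -3/(t + 1) + 2/(t - 3).
An antiderivative is F(t) = 2*log(t - 3) - 3*log(t + 1).
Then F(5) - F(4) = (-log(54)) - (-3*log(5)) = -3*log(3) - log(2) + 3*log(5).

-3*log(3) - log(2) + 3*log(5)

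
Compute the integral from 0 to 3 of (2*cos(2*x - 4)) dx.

sin(4) + sin(2)

Let u = 2*x - 4, so du = 2 dx. When x = 0, u = -4; when x = 3, u = 2.
The integral becomes ∫ cos(u) du from -4 to 2, with antiderivative sin(u).
Back in x: F(x) = sin(2*x - 4).
Then F(3) - F(0) = (sin(2)) - (-sin(4)) = sin(4) + sin(2).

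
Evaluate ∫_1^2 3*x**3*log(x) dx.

-45/16 + 12*log(2)

Integrate by parts once (u = ln x, dv = 3*x**3 dx).
An antiderivative is F(x) = 3*x**4*(4*log(x) - 1)/16.
Then F(2) - F(1) = (-3 + 12*log(2)) - (-3/16) = -45/16 + 12*log(2).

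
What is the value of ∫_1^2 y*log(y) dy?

Integrate by parts once (u = ln y, dv = y dy).
An antiderivative is F(y) = y**2*(2*log(y) - 1)/4.
Then F(2) - F(1) = (-1 + log(4)) - (-1/4) = -3/4 + log(4).

-3/4 + log(4)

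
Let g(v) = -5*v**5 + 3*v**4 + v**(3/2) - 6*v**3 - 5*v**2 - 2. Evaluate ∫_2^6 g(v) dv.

By the power rule, an antiderivative is F(v) = -5*v**6/6 + 2*v**(5/2)/5 + 3*v**5/5 - 3*v**4/2 - 5*v**3/3 - 2*v.
Then F(6) - F(2) = (-182652/5 + 72*sqrt(6)/5) - (-1132/15 + 8*sqrt(2)/5) = -546824/15 - 8*sqrt(2)/5 + 72*sqrt(6)/5.

-546824/15 - 8*sqrt(2)/5 + 72*sqrt(6)/5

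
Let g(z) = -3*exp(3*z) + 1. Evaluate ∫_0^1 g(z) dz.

2 - exp(3)

An antiderivative is F(z) = -exp(3*z) + z.
Then F(1) - F(0) = (1 - exp(3)) - (-1) = 2 - exp(3).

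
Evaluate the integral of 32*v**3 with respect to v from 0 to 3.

Let u = 2*v, so du = 2 dv. When v = 0, u = 0; when v = 3, u = 6.
The integral becomes 2·∫ u**3 du from 0 to 6, with antiderivative u**4/2.
Back in v: F(v) = 8*v**4.
Then F(3) - F(0) = (648) - (0) = 648.

648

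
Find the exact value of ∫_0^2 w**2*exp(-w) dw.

Integrate by parts twice (u = w^2, dv = exp(-w) dw).
An antiderivative is F(w) = (-w**2 - 2*w - 2)*exp(-w).
Then F(2) - F(0) = (-10*exp(-2)) - (-2) = 2 - 10*exp(-2).

2 - 10*exp(-2)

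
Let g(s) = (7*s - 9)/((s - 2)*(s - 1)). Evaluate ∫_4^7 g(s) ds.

Factor the denominator: s**2 - 3*s + 2 = (s - 1)(s - 2).
Partial fractions: (7*s - 9)/((s - 2)*(s - 1)) = 2/(s - 1) + 5/(s - 2).
An antiderivative is F(s) = 5*log(s - 2) + 2*log(s - 1).
Then F(7) - F(4) = (2*log(2) + 2*log(3) + 5*log(5)) - (2*log(3) + 5*log(2)) = -3*log(2) + 5*log(5).

-3*log(2) + 5*log(5)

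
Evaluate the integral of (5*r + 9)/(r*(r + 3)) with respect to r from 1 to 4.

Factor the denominator: r**2 + 3*r = (r + 3)r.
Partial fractions: (5*r + 9)/(r*(r + 3)) = 2/(r + 3) + 3/r.
An antiderivative is F(r) = 3*log(r) + 2*log(r + 3).
Then F(4) - F(1) = (2*log(7) + 6*log(2)) - (log(16)) = 2*log(2) + 2*log(7).

2*log(2) + 2*log(7)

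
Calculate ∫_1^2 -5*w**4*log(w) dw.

Integrate by parts once (u = ln w, dv = -5*w**4 dw).
An antiderivative is F(w) = -w**5*(5*log(w) - 1)/5.
Then F(2) - F(1) = (32/5 - 32*log(2)) - (1/5) = 31/5 - 32*log(2).

31/5 - 32*log(2)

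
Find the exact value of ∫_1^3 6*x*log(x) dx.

-12 + 27*log(3)

Integrate by parts once (u = ln x, dv = 6*x dx).
An antiderivative is F(x) = 3*x**2*(2*log(x) - 1)/2.
Then F(3) - F(1) = (-27/2 + 27*log(3)) - (-3/2) = -12 + 27*log(3).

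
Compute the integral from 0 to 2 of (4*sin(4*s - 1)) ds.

-cos(7) + cos(1)

Let u = 4*s - 1, so du = 4 ds. When s = 0, u = -1; when s = 2, u = 7.
The integral becomes ∫ sin(u) du from -1 to 7, with antiderivative -cos(u).
Back in s: F(s) = -cos(4*s - 1).
Then F(2) - F(0) = (-cos(7)) - (-cos(1)) = -cos(7) + cos(1).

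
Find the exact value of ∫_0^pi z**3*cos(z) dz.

Integrate by parts 3 times (u = z^3, dv = cos(z) dz).
An antiderivative is F(z) = z**3*sin(z) + 3*z**2*cos(z) - 6*z*sin(z) - 6*cos(z).
Then F(pi) - F(0) = (6 - 3*pi**2) - (-6) = 12 - 3*pi**2.

12 - 3*pi**2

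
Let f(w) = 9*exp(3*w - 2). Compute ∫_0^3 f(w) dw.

Let u = 3*w - 2, so du = 3 dw. When w = 0, u = -2; when w = 3, u = 7.
The integral becomes 3·∫ exp(u) du from -2 to 7, with antiderivative 3*exp(u).
Back in w: F(w) = 3*exp(3*w - 2).
Then F(3) - F(0) = (3*exp(7)) - (3*exp(-2)) = -(3 - 3*exp(9))*exp(-2).

-(3 - 3*exp(9))*exp(-2)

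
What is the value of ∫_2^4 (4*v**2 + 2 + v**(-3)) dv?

By the power rule, an antiderivative is F(v) = 4*v**3/3 + 2*v - 1/(2*v**2).
Then F(4) - F(2) = (8957/96) - (349/24) = 7561/96.

7561/96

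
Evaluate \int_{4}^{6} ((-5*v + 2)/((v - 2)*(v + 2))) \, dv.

Factor the denominator: v**2 - 4 = (v + 2)(v - 2).
Partial fractions: (-5*v + 2)/((v - 2)*(v + 2)) = -3/(v + 2) - 2/(v - 2).
An antiderivative is F(v) = -2*log(v - 2) - 3*log(v + 2).
Then F(6) - F(4) = (-13*log(2)) - (-5*log(2) - 3*log(3)) = -8*log(2) + 3*log(3).

-8*log(2) + 3*log(3)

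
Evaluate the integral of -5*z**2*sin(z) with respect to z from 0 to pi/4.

Integrate by parts twice (u = z^2, dv = -5*sin(z) dz).
An antiderivative is F(z) = 5*z**2*cos(z) - 10*z*sin(z) - 10*cos(z).
Then F(pi/4) - F(0) = (5*sqrt(2)*(-32 - 8*pi + pi**2)/32) - (-10) = -5*sqrt(2) - 5*sqrt(2)*pi/4 + 5*sqrt(2)*pi**2/32 + 10.

-5*sqrt(2) - 5*sqrt(2)*pi/4 + 5*sqrt(2)*pi**2/32 + 10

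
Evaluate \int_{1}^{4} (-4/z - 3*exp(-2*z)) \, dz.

-8*log(2) - 3*exp(-2)/2 + 3*exp(-8)/2

An antiderivative is F(z) = -4*log(z) + 3*exp(-2*z)/2.
Then F(4) - F(1) = (-8*log(2) + 3*exp(-8)/2) - (3*exp(-2)/2) = -8*log(2) - 3*exp(-2)/2 + 3*exp(-8)/2.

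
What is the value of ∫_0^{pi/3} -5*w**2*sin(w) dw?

-5*sqrt(3)*pi/3 + 5*pi**2/18 + 5

Integrate by parts twice (u = w^2, dv = -5*sin(w) dw).
An antiderivative is F(w) = 5*w**2*cos(w) - 10*w*sin(w) - 10*cos(w).
Then F(pi/3) - F(0) = (-5*sqrt(3)*pi/3 - 5 + 5*pi**2/18) - (-10) = -5*sqrt(3)*pi/3 + 5*pi**2/18 + 5.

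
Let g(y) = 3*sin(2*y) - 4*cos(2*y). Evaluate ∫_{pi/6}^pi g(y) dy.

-3/4 + sqrt(3)

An antiderivative is F(y) = -2*sin(2*y) - 3*cos(2*y)/2.
Then F(pi) - F(pi/6) = (-3/2) - (-sqrt(3) - 3/4) = -3/4 + sqrt(3).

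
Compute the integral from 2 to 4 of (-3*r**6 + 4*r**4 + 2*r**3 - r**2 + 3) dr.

By the power rule, an antiderivative is F(r) = -3*r**7/7 + 4*r**5/5 + r**4/2 - r**3/3 + 3*r.
Then F(4) - F(2) = (-638804/105) - (-1882/105) = -636922/105.

-636922/105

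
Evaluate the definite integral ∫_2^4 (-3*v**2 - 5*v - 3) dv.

By the power rule, an antiderivative is F(v) = -v**3 - 5*v**2/2 - 3*v.
Then F(4) - F(2) = (-116) - (-24) = -92.

-92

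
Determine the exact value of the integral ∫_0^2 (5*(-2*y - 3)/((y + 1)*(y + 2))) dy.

Factor the denominator: y**2 + 3*y + 2 = (y + 2)(y + 1).
Partial fractions: 5*(-2*y - 3)/((y + 1)*(y + 2)) = -5/(y + 2) - 5/(y + 1).
An antiderivative is F(y) = -5*log(y + 1) - 5*log(y + 2).
Then F(2) - F(0) = (-10*log(2) - 5*log(3)) - (-log(32)) = -5*log(3) - 5*log(2).

-5*log(3) - 5*log(2)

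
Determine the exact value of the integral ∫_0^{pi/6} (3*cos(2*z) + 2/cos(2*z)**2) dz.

7*sqrt(3)/4

An antiderivative is F(z) = 3*sin(2*z)/2 + tan(2*z).
Then F(pi/6) - F(0) = (7*sqrt(3)/4) - (0) = 7*sqrt(3)/4.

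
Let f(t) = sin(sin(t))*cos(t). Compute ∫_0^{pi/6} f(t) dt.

1 - cos(1/2)

Let u = sin(t), so du = cos(t) dt. When t = 0, u = 0; when t = pi/6, u = 1/2.
The integral becomes ∫ sin(u) du from 0 to 1/2, with antiderivative -cos(u).
Back in t: F(t) = -cos(sin(t)).
Then F(pi/6) - F(0) = (-cos(1/2)) - (-1) = 1 - cos(1/2).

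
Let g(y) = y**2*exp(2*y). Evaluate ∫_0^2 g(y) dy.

-1/4 + 5*exp(4)/4

Integrate by parts twice (u = y^2, dv = exp(2*y) dy).
An antiderivative is F(y) = (2*y**2 - 2*y + 1)*exp(2*y)/4.
Then F(2) - F(0) = (5*exp(4)/4) - (1/4) = -1/4 + 5*exp(4)/4.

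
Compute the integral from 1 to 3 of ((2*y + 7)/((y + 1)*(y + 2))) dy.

-3*log(5) + 3*log(3) + 5*log(2)

Factor the denominator: y**2 + 3*y + 2 = (y + 2)(y + 1).
Partial fractions: (2*y + 7)/((y + 1)*(y + 2)) = -3/(y + 2) + 5/(y + 1).
An antiderivative is F(y) = 5*log(y + 1) - 3*log(y + 2).
Then F(3) - F(1) = (-3*log(5) + 10*log(2)) - (log(32/27)) = -3*log(5) + 3*log(3) + 5*log(2).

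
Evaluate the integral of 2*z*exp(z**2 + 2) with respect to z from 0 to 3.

-exp(2) + exp(11)

Let u = z**2 + 2, so du = 2*z dz. When z = 0, u = 2; when z = 3, u = 11.
The integral becomes ∫ exp(u) du from 2 to 11, with antiderivative exp(u).
Back in z: F(z) = exp(z**2 + 2).
Then F(3) - F(0) = (exp(11)) - (exp(2)) = -exp(2) + exp(11).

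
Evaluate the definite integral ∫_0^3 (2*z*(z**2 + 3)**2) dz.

Let u = z**2 + 3, so du = 2*z dz. When z = 0, u = 3; when z = 3, u = 12.
The integral becomes ∫ u**2 du from 3 to 12, with antiderivative u**3/3.
Back in z: F(z) = (z**2 + 3)**3/3.
Then F(3) - F(0) = (576) - (9) = 567.

567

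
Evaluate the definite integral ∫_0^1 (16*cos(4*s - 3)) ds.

Let u = 4*s - 3, so du = 4 ds. When s = 0, u = -3; when s = 1, u = 1.
The integral becomes 4·∫ cos(u) du from -3 to 1, with antiderivative 4*sin(u).
Back in s: F(s) = 4*sin(4*s - 3).
Then F(1) - F(0) = (4*sin(1)) - (-4*sin(3)) = 4*sin(3) + 4*sin(1).

4*sin(3) + 4*sin(1)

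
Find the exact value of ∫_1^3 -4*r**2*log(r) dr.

104/9 - 36*log(3)

Integrate by parts once (u = ln r, dv = -4*r**2 dr).
An antiderivative is F(r) = -4*r**3*(3*log(r) - 1)/9.
Then F(3) - F(1) = (12 - 36*log(3)) - (4/9) = 104/9 - 36*log(3).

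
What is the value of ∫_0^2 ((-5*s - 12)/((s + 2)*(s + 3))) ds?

-3*log(5) - 2*log(2) + 3*log(3)

Factor the denominator: s**2 + 5*s + 6 = (s + 3)(s + 2).
Partial fractions: (-5*s - 12)/((s + 2)*(s + 3)) = -3/(s + 3) - 2/(s + 2).
An antiderivative is F(s) = -2*log(s + 2) - 3*log(s + 3).
Then F(2) - F(0) = (-3*log(5) - 4*log(2)) - (-3*log(3) - 2*log(2)) = -3*log(5) - 2*log(2) + 3*log(3).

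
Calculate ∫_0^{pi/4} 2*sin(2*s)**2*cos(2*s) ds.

Let u = sin(2*s), so du = 2*cos(2*s) ds. When s = 0, u = 0; when s = pi/4, u = 1.
The integral becomes ∫ u**2 du from 0 to 1, with antiderivative u**3/3.
Back in s: F(s) = sin(2*s)**3/3.
Then F(pi/4) - F(0) = (1/3) - (0) = 1/3.

1/3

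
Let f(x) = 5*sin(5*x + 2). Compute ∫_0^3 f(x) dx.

cos(2) - cos(17)

Let u = 5*x + 2, so du = 5 dx. When x = 0, u = 2; when x = 3, u = 17.
The integral becomes ∫ sin(u) du from 2 to 17, with antiderivative -cos(u).
Back in x: F(x) = -cos(5*x + 2).
Then F(3) - F(0) = (-cos(17)) - (-cos(2)) = cos(2) - cos(17).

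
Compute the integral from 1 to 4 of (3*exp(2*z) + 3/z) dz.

-3*exp(2)/2 + log(64) + 3*exp(8)/2

An antiderivative is F(z) = 3*exp(2*z)/2 + 3*log(z).
Then F(4) - F(1) = (log(64) + 3*exp(8)/2) - (3*exp(2)/2) = -3*exp(2)/2 + log(64) + 3*exp(8)/2.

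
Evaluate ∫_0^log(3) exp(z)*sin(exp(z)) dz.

cos(1) - cos(3)

Let u = exp(z), so du = exp(z) dz. When z = 0, u = 1; when z = log(3), u = 3.
The integral becomes ∫ sin(u) du from 1 to 3, with antiderivative -cos(u).
Back in z: F(z) = -cos(exp(z)).
Then F(log(3)) - F(0) = (-cos(3)) - (-cos(1)) = cos(1) - cos(3).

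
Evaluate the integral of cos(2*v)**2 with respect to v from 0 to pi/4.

pi/8

Use the identity cos^2(2*v) = (1 + cos(4*v))/2.
An antiderivative is F(v) = v/2 + sin(4*v)/8.
Then F(pi/4) - F(0) = (pi/8) - (0) = pi/8.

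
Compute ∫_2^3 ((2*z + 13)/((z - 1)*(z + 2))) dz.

-3*log(5) + 11*log(2)

Factor the denominator: z**2 + z - 2 = (z + 2)(z - 1).
Partial fractions: (2*z + 13)/((z - 1)*(z + 2)) = -3/(z + 2) + 5/(z - 1).
An antiderivative is F(z) = 5*log(z - 1) - 3*log(z + 2).
Then F(3) - F(2) = (-3*log(5) + 5*log(2)) - (-log(64)) = -3*log(5) + 11*log(2).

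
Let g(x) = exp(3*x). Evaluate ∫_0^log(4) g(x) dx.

21

Let u = exp(x), so du = exp(x) dx. When x = 0, u = 1; when x = log(4), u = 4.
The integral becomes ∫ u**2 du from 1 to 4, with antiderivative u**3/3.
Back in x: F(x) = exp(3*x)/3.
Then F(log(4)) - F(0) = (64/3) - (1/3) = 21.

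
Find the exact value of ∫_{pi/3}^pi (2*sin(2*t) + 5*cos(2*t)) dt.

An antiderivative is F(t) = 5*sin(2*t)/2 - cos(2*t).
Then F(pi) - F(pi/3) = (-1) - (1/2 + 5*sqrt(3)/4) = -5*sqrt(3)/4 - 3/2.

-5*sqrt(3)/4 - 3/2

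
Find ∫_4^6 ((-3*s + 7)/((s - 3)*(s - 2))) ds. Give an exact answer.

-log(18)

Factor the denominator: s**2 - 5*s + 6 = (s - 2)(s - 3).
Partial fractions: (-3*s + 7)/((s - 3)*(s - 2)) = -1/(s - 2) - 2/(s - 3).
An antiderivative is F(s) = -2*log(s - 3) - log(s - 2).
Then F(6) - F(4) = (-log(36)) - (-log(2)) = -log(18).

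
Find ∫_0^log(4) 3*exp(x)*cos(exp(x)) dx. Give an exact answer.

Let u = exp(x), so du = exp(x) dx. When x = 0, u = 1; when x = log(4), u = 4.
The integral becomes 3·∫ cos(u) du from 1 to 4, with antiderivative 3*sin(u).
Back in x: F(x) = 3*sin(exp(x)).
Then F(log(4)) - F(0) = (3*sin(4)) - (3*sin(1)) = -3*sin(1) + 3*sin(4).

-3*sin(1) + 3*sin(4)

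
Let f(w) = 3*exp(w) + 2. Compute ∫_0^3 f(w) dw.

3 + 3*exp(3)

An antiderivative is F(w) = 2*w + 3*exp(w).
Then F(3) - F(0) = (6 + 3*exp(3)) - (3) = 3 + 3*exp(3).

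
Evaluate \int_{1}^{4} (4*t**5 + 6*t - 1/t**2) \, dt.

By the power rule, an antiderivative is F(t) = 2*t**6/3 + 3*t**2 + 1/t.
Then F(4) - F(1) = (33347/12) - (14/3) = 11097/4.

11097/4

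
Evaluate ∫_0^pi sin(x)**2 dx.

Use the identity sin^2(x) = (1 - cos(2*x))/2.
An antiderivative is F(x) = x/2 - sin(2*x)/4.
Then F(pi) - F(0) = (pi/2) - (0) = pi/2.

pi/2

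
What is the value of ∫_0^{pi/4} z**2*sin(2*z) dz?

Integrate by parts twice (u = z^2, dv = sin(2*z) dz).
An antiderivative is F(z) = -z**2*cos(2*z)/2 + z*sin(2*z)/2 + cos(2*z)/4.
Then F(pi/4) - F(0) = (pi/8) - (1/4) = -1/4 + pi/8.

-1/4 + pi/8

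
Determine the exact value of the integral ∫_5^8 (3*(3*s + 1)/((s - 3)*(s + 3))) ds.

-17*log(2) + 5*log(5) + 4*log(11)

Factor the denominator: s**2 - 9 = (s + 3)(s - 3).
Partial fractions: 3*(3*s + 1)/((s - 3)*(s + 3)) = 4/(s + 3) + 5/(s - 3).
An antiderivative is F(s) = 5*log(s - 3) + 4*log(s + 3).
Then F(8) - F(5) = (5*log(5) + 4*log(11)) - (17*log(2)) = -17*log(2) + 5*log(5) + 4*log(11).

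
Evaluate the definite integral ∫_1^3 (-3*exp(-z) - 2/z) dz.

-2*log(3) - 3*exp(-1) + 3*exp(-3)

An antiderivative is F(z) = -2*log(z) + 3*exp(-z).
Then F(3) - F(1) = (-2*log(3) + 3*exp(-3)) - (3*exp(-1)) = -2*log(3) - 3*exp(-1) + 3*exp(-3).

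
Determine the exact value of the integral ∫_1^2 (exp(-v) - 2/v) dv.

An antiderivative is F(v) = -2*log(v) - exp(-v).
Then F(2) - F(1) = (-2*log(2) - exp(-2)) - (-exp(-1)) = -2*log(2) - exp(-2) + exp(-1).

-2*log(2) - exp(-2) + exp(-1)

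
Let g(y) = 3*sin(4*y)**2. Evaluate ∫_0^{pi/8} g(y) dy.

3*pi/16

Use the identity sin^2(4*y) = (1 - cos(8*y))/2.
An antiderivative is F(y) = 3*y/2 - 3*sin(8*y)/16.
Then F(pi/8) - F(0) = (3*pi/16) - (0) = 3*pi/16.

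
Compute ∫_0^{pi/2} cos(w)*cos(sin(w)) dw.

sin(1)

Let u = sin(w), so du = cos(w) dw. When w = 0, u = 0; when w = pi/2, u = 1.
The integral becomes ∫ cos(u) du from 0 to 1, with antiderivative sin(u).
Back in w: F(w) = sin(sin(w)).
Then F(pi/2) - F(0) = (sin(1)) - (0) = sin(1).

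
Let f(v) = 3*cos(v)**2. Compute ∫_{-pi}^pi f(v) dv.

3*pi

Use the identity cos^2(v) = (1 + cos(2*v))/2.
An antiderivative is F(v) = 3*v/2 + 3*sin(2*v)/4.
Then F(pi) - F(-pi) = (3*pi/2) - (-3*pi/2) = 3*pi.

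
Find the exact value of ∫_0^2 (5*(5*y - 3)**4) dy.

3410

Let u = 5*y - 3, so du = 5 dy. When y = 0, u = -3; when y = 2, u = 7.
The integral becomes ∫ u**4 du from -3 to 7, with antiderivative u**5/5.
Back in y: F(y) = (5*y - 3)**5/5.
Then F(2) - F(0) = (16807/5) - (-243/5) = 3410.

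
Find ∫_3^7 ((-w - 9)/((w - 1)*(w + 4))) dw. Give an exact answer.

Factor the denominator: w**2 + 3*w - 4 = (w + 4)(w - 1).
Partial fractions: (-w - 9)/((w - 1)*(w + 4)) = 1/(w + 4) - 2/(w - 1).
An antiderivative is F(w) = -2*log(w - 1) + log(w + 4).
Then F(7) - F(3) = (log(11/36)) - (log(7/4)) = log(11/63).

log(11/63)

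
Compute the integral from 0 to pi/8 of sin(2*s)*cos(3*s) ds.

-2/5 + sqrt(2 - sqrt(2))/20 + sqrt(sqrt(2) + 2)/4

Use the identity sin(2*s)cos(3*s) = [sin(5*s) + sin(-s)]/2.
An antiderivative is F(s) = cos(s)/2 - cos(5*s)/10.
Then F(pi/8) - F(0) = (sqrt(2 - sqrt(2))/20 + sqrt(sqrt(2) + 2)/4) - (2/5) = -2/5 + sqrt(2 - sqrt(2))/20 + sqrt(sqrt(2) + 2)/4.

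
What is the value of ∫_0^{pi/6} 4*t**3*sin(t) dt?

Integrate by parts 3 times (u = t^3, dv = 4*sin(t) dt).
An antiderivative is F(t) = -4*t**3*cos(t) + 12*t**2*sin(t) + 24*t*cos(t) - 24*sin(t).
Then F(pi/6) - F(0) = (-12 - sqrt(3)*pi**3/108 + pi**2/6 + 2*sqrt(3)*pi) - (0) = -12 - sqrt(3)*pi**3/108 + pi**2/6 + 2*sqrt(3)*pi.

-12 - sqrt(3)*pi**3/108 + pi**2/6 + 2*sqrt(3)*pi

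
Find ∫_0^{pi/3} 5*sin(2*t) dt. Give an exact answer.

15/4

An antiderivative is F(t) = -5*cos(2*t)/2.
Then F(pi/3) - F(0) = (5/4) - (-5/2) = 15/4.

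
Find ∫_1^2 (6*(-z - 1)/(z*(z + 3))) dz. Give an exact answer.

Factor the denominator: z**2 + 3*z = (z + 3)z.
Partial fractions: 6*(-z - 1)/(z*(z + 3)) = -4/(z + 3) - 2/z.
An antiderivative is F(z) = -2*log(z) - 4*log(z + 3).
Then F(2) - F(1) = (-4*log(5) - 2*log(2)) - (-8*log(2)) = -4*log(5) + 6*log(2).

-4*log(5) + 6*log(2)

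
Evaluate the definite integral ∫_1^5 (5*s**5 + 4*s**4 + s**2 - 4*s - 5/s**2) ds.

232628/15

By the power rule, an antiderivative is F(s) = 5*s**6/6 + 4*s**5/5 + s**3/3 - 2*s**2 + 5/s.
Then F(5) - F(1) = (31027/2) - (149/30) = 232628/15.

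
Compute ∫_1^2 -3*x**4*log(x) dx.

Integrate by parts once (u = ln x, dv = -3*x**4 dx).
An antiderivative is F(x) = -3*x**5*(5*log(x) - 1)/25.
Then F(2) - F(1) = (96/25 - 96*log(2)/5) - (3/25) = 93/25 - 96*log(2)/5.

93/25 - 96*log(2)/5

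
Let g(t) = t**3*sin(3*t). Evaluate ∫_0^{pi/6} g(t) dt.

Integrate by parts 3 times (u = t^3, dv = sin(3*t) dt).
An antiderivative is F(t) = -t**3*cos(3*t)/3 + t**2*sin(3*t)/3 + 2*t*cos(3*t)/9 - 2*sin(3*t)/27.
Then F(pi/6) - F(0) = (-2/27 + pi**2/108) - (0) = -2/27 + pi**2/108.

-2/27 + pi**2/108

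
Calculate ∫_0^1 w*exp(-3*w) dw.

Integrate by parts once (u = w, dv = exp(-3*w) dw).
An antiderivative is F(w) = (-3*w - 1)*exp(-3*w)/9.
Then F(1) - F(0) = (-4*exp(-3)/9) - (-1/9) = (-4 + exp(3))*exp(-3)/9.

(-4 + exp(3))*exp(-3)/9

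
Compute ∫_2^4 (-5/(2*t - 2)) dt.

-5*log(3)/2

An antiderivative is F(t) = -5*log(2*t - 2)/2.
Then F(4) - F(2) = (-5*log(6)/2) - (-5*log(2)/2) = -5*log(3)/2.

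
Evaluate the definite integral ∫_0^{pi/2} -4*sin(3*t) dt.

-4/3

An antiderivative is F(t) = 4*cos(3*t)/3.
Then F(pi/2) - F(0) = (0) - (4/3) = -4/3.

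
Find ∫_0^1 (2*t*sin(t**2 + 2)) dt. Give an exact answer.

cos(2) - cos(3)

Let u = t**2 + 2, so du = 2*t dt. When t = 0, u = 2; when t = 1, u = 3.
The integral becomes ∫ sin(u) du from 2 to 3, with antiderivative -cos(u).
Back in t: F(t) = -cos(t**2 + 2).
Then F(1) - F(0) = (-cos(3)) - (-cos(2)) = cos(2) - cos(3).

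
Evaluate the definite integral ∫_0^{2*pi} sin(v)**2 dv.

pi

Use the identity sin^2(v) = (1 - cos(2*v))/2.
An antiderivative is F(v) = v/2 - sin(2*v)/4.
Then F(2*pi) - F(0) = (pi) - (0) = pi.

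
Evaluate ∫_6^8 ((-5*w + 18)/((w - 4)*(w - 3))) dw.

-3*log(5) - 2*log(2) + 3*log(3)

Factor the denominator: w**2 - 7*w + 12 = (w - 3)(w - 4).
Partial fractions: (-5*w + 18)/((w - 4)*(w - 3)) = -3/(w - 3) - 2/(w - 4).
An antiderivative is F(w) = -2*log(w - 4) - 3*log(w - 3).
Then F(8) - F(6) = (-3*log(5) - 4*log(2)) - (-3*log(3) - 2*log(2)) = -3*log(5) - 2*log(2) + 3*log(3).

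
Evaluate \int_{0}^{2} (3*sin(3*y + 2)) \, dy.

cos(2) - cos(8)

Let u = 3*y + 2, so du = 3 dy. When y = 0, u = 2; when y = 2, u = 8.
The integral becomes ∫ sin(u) du from 2 to 8, with antiderivative -cos(u).
Back in y: F(y) = -cos(3*y + 2).
Then F(2) - F(0) = (-cos(8)) - (-cos(2)) = cos(2) - cos(8).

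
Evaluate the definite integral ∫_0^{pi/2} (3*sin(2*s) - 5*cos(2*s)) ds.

3

An antiderivative is F(s) = -5*sin(2*s)/2 - 3*cos(2*s)/2.
Then F(pi/2) - F(0) = (3/2) - (-3/2) = 3.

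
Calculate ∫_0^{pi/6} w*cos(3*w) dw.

-1/9 + pi/18

Integrate by parts once (u = w, dv = cos(3*w) dw).
An antiderivative is F(w) = w*sin(3*w)/3 + cos(3*w)/9.
Then F(pi/6) - F(0) = (pi/18) - (1/9) = -1/9 + pi/18.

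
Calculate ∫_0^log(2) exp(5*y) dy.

31/5

Let u = exp(y), so du = exp(y) dy. When y = 0, u = 1; when y = log(2), u = 2.
The integral becomes ∫ u**4 du from 1 to 2, with antiderivative u**5/5.
Back in y: F(y) = exp(5*y)/5.
Then F(log(2)) - F(0) = (32/5) - (1/5) = 31/5.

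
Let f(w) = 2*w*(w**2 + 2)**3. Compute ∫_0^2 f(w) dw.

320

Let u = w**2 + 2, so du = 2*w dw. When w = 0, u = 2; when w = 2, u = 6.
The integral becomes ∫ u**3 du from 2 to 6, with antiderivative u**4/4.
Back in w: F(w) = (w**2 + 2)**4/4.
Then F(2) - F(0) = (324) - (4) = 320.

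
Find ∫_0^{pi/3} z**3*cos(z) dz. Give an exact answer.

Integrate by parts 3 times (u = z^3, dv = cos(z) dz).
An antiderivative is F(z) = z**3*sin(z) + 3*z**2*cos(z) - 6*z*sin(z) - 6*cos(z).
Then F(pi/3) - F(0) = (-sqrt(3)*pi - 3 + sqrt(3)*pi**3/54 + pi**2/6) - (-6) = -sqrt(3)*pi + sqrt(3)*pi**3/54 + pi**2/6 + 3.

-sqrt(3)*pi + sqrt(3)*pi**3/54 + pi**2/6 + 3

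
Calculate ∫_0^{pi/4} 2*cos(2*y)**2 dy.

Use the identity cos^2(2*y) = (1 + cos(4*y))/2.
An antiderivative is F(y) = y + sin(4*y)/4.
Then F(pi/4) - F(0) = (pi/4) - (0) = pi/4.

pi/4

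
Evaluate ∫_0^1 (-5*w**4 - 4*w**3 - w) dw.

By the power rule, an antiderivative is F(w) = -w**5 - w**4 - w**2/2.
Then F(1) - F(0) = (-5/2) - (0) = -5/2.

-5/2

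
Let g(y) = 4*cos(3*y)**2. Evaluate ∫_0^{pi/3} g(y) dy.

Use the identity cos^2(3*y) = (1 + cos(6*y))/2.
An antiderivative is F(y) = 2*y + sin(6*y)/3.
Then F(pi/3) - F(0) = (2*pi/3) - (0) = 2*pi/3.

2*pi/3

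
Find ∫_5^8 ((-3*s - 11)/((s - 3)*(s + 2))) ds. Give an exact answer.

-3*log(5) - log(7) + 5*log(2)

Factor the denominator: s**2 - s - 6 = (s + 2)(s - 3).
Partial fractions: (-3*s - 11)/((s - 3)*(s + 2)) = 1/(s + 2) - 4/(s - 3).
An antiderivative is F(s) = -4*log(s - 3) + log(s + 2).
Then F(8) - F(5) = (-3*log(5) + log(2)) - (log(7/16)) = -3*log(5) - log(7) + 5*log(2).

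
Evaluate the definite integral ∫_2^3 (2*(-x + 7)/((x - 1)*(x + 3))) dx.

-5*log(3) - 2*log(2) + 5*log(5)

Factor the denominator: x**2 + 2*x - 3 = (x + 3)(x - 1).
Partial fractions: 2*(-x + 7)/((x - 1)*(x + 3)) = -5/(x + 3) + 3/(x - 1).
An antiderivative is F(x) = 3*log(x - 1) - 5*log(x + 3).
Then F(3) - F(2) = (-5*log(3) - 2*log(2)) - (-5*log(5)) = -5*log(3) - 2*log(2) + 5*log(5).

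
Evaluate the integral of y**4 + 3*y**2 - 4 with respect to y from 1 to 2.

By the power rule, an antiderivative is F(y) = y**5/5 + y**3 - 4*y.
Then F(2) - F(1) = (32/5) - (-14/5) = 46/5.

46/5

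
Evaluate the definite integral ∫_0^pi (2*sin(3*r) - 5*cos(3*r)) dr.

4/3

An antiderivative is F(r) = -5*sin(3*r)/3 - 2*cos(3*r)/3.
Then F(pi) - F(0) = (2/3) - (-2/3) = 4/3.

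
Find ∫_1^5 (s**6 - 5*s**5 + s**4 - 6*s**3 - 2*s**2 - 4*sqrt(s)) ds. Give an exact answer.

By the power rule, an antiderivative is F(s) = s**7/7 - 5*s**6/6 + s**5/5 - 3*s**4/2 - 8*s**(3/2)/3 - 2*s**3/3.
Then F(5) - F(1) = (-47375/21 - 40*sqrt(5)/3) - (-559/105) = -78772/35 - 40*sqrt(5)/3.

-78772/35 - 40*sqrt(5)/3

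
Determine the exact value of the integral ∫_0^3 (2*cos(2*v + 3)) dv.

-sin(3) + sin(9)

Let u = 2*v + 3, so du = 2 dv. When v = 0, u = 3; when v = 3, u = 9.
The integral becomes ∫ cos(u) du from 3 to 9, with antiderivative sin(u).
Back in v: F(v) = sin(2*v + 3).
Then F(3) - F(0) = (sin(9)) - (sin(3)) = -sin(3) + sin(9).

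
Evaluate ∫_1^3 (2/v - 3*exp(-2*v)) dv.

An antiderivative is F(v) = 2*log(v) + 3*exp(-2*v)/2.
Then F(3) - F(1) = (3*exp(-6)/2 + 2*log(3)) - (3*exp(-2)/2) = -3*exp(-2)/2 + 3*exp(-6)/2 + 2*log(3).

-3*exp(-2)/2 + 3*exp(-6)/2 + 2*log(3)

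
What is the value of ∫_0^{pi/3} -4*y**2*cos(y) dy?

-4*pi/3 - 2*sqrt(3)*pi**2/9 + 4*sqrt(3)

Integrate by parts twice (u = y^2, dv = -4*cos(y) dy).
An antiderivative is F(y) = -4*y**2*sin(y) - 8*y*cos(y) + 8*sin(y).
Then F(pi/3) - F(0) = (-4*pi/3 - 2*sqrt(3)*pi**2/9 + 4*sqrt(3)) - (0) = -4*pi/3 - 2*sqrt(3)*pi**2/9 + 4*sqrt(3).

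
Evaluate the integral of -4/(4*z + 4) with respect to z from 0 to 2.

An antiderivative is F(z) = -log(4*z + 4).
Then F(2) - F(0) = (-log(12)) - (-log(4)) = -log(3).

-log(3)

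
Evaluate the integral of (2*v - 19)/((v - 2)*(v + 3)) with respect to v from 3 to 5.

Factor the denominator: v**2 + v - 6 = (v + 3)(v - 2).
Partial fractions: (2*v - 19)/((v - 2)*(v + 3)) = 5/(v + 3) - 3/(v - 2).
An antiderivative is F(v) = -3*log(v - 2) + 5*log(v + 3).
Then F(5) - F(3) = (-3*log(3) + 15*log(2)) - (5*log(2) + 5*log(3)) = -8*log(3) + 10*log(2).

-8*log(3) + 10*log(2)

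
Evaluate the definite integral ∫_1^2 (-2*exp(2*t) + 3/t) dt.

An antiderivative is F(t) = -exp(2*t) + 3*log(t).
Then F(2) - F(1) = (-exp(4) + log(8)) - (-exp(2)) = -exp(4) + log(8) + exp(2).

-exp(4) + log(8) + exp(2)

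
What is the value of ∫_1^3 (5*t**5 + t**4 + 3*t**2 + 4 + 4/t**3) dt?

By the power rule, an antiderivative is F(t) = 5*t**6/6 + t**5/5 + t**3 + 4*t - 2/t**2.
Then F(3) - F(1) = (62539/90) - (121/30) = 31088/45.

31088/45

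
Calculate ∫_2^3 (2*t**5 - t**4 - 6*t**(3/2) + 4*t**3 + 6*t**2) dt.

By the power rule, an antiderivative is F(t) = t**6/3 - 12*t**(5/2)/5 - t**5/5 + t**4 + 2*t**3.
Then F(3) - F(2) = (1647/5 - 108*sqrt(3)/5) - (704/15 - 48*sqrt(2)/5) = -108*sqrt(3)/5 + 48*sqrt(2)/5 + 4237/15.

-108*sqrt(3)/5 + 48*sqrt(2)/5 + 4237/15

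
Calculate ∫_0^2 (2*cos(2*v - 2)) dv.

Let u = 2*v - 2, so du = 2 dv. When v = 0, u = -2; when v = 2, u = 2.
The integral becomes ∫ cos(u) du from -2 to 2, with antiderivative sin(u).
Back in v: F(v) = sin(2*v - 2).
Then F(2) - F(0) = (sin(2)) - (-sin(2)) = 2*sin(2).

2*sin(2)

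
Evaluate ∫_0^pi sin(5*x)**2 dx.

Use the identity sin^2(5*x) = (1 - cos(10*x))/2.
An antiderivative is F(x) = x/2 - sin(10*x)/20.
Then F(pi) - F(0) = (pi/2) - (0) = pi/2.

pi/2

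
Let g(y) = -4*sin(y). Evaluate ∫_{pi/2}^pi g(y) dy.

-4

An antiderivative is F(y) = 4*cos(y).
Then F(pi) - F(pi/2) = (-4) - (0) = -4.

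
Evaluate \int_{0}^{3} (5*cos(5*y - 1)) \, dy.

Let u = 5*y - 1, so du = 5 dy. When y = 0, u = -1; when y = 3, u = 14.
The integral becomes ∫ cos(u) du from -1 to 14, with antiderivative sin(u).
Back in y: F(y) = sin(5*y - 1).
Then F(3) - F(0) = (sin(14)) - (-sin(1)) = sin(1) + sin(14).

sin(1) + sin(14)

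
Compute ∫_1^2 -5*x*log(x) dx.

15/4 - 10*log(2)

Integrate by parts once (u = ln x, dv = -5*x dx).
An antiderivative is F(x) = -5*x**2*(2*log(x) - 1)/4.
Then F(2) - F(1) = (5 - 10*log(2)) - (5/4) = 15/4 - 10*log(2).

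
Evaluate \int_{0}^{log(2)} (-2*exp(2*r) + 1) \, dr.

An antiderivative is F(r) = -exp(2*r) + r.
Then F(log(2)) - F(0) = (-4 + log(2)) - (-1) = -3 + log(2).

-3 + log(2)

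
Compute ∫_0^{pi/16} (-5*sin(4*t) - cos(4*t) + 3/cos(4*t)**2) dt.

-1/2 + sqrt(2)/2

An antiderivative is F(t) = -sin(4*t)/4 + 5*cos(4*t)/4 + 3*tan(4*t)/4.
Then F(pi/16) - F(0) = (sqrt(2)/2 + 3/4) - (5/4) = -1/2 + sqrt(2)/2.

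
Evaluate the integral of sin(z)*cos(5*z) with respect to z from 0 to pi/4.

-1/6

Use the identity sin(z)cos(5*z) = [sin(6*z) + sin(-4*z)]/2.
An antiderivative is F(z) = cos(4*z)/8 - cos(6*z)/12.
Then F(pi/4) - F(0) = (-1/8) - (1/24) = -1/6.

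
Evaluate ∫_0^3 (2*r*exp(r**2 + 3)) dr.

-exp(3) + exp(12)

Let u = r**2 + 3, so du = 2*r dr. When r = 0, u = 3; when r = 3, u = 12.
The integral becomes ∫ exp(u) du from 3 to 12, with antiderivative exp(u).
Back in r: F(r) = exp(r**2 + 3).
Then F(3) - F(0) = (exp(12)) - (exp(3)) = -exp(3) + exp(12).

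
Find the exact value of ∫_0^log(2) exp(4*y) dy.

15/4

Let u = exp(y), so du = exp(y) dy. When y = 0, u = 1; when y = log(2), u = 2.
The integral becomes ∫ u**3 du from 1 to 2, with antiderivative u**4/4.
Back in y: F(y) = exp(4*y)/4.
Then F(log(2)) - F(0) = (4) - (1/4) = 15/4.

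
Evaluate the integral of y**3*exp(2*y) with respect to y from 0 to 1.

3/8 + exp(2)/8

Integrate by parts 3 times (u = y^3, dv = exp(2*y) dy).
An antiderivative is F(y) = (4*y**3 - 6*y**2 + 6*y - 3)*exp(2*y)/8.
Then F(1) - F(0) = (exp(2)/8) - (-3/8) = 3/8 + exp(2)/8.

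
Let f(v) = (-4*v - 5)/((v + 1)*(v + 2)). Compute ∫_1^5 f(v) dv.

-3*log(7) + 2*log(3)

Factor the denominator: v**2 + 3*v + 2 = (v + 2)(v + 1).
Partial fractions: (-4*v - 5)/((v + 1)*(v + 2)) = -3/(v + 2) - 1/(v + 1).
An antiderivative is F(v) = -log(v + 1) - 3*log(v + 2).
Then F(5) - F(1) = (-3*log(7) - log(3) - log(2)) - (-log(54)) = -3*log(7) + 2*log(3).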